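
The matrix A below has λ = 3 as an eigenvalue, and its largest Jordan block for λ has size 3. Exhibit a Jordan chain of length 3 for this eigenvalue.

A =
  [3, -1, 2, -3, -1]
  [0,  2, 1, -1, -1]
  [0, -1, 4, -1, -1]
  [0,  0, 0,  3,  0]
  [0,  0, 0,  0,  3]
A Jordan chain for λ = 3 of length 3:
v_1 = (-1, 0, 0, 0, 0)ᵀ
v_2 = (-1, -1, -1, 0, 0)ᵀ
v_3 = (0, 1, 0, 0, 0)ᵀ

Let N = A − (3)·I. We want v_3 with N^3 v_3 = 0 but N^2 v_3 ≠ 0; then v_{j-1} := N · v_j for j = 3, …, 2.

Pick v_3 = (0, 1, 0, 0, 0)ᵀ.
Then v_2 = N · v_3 = (-1, -1, -1, 0, 0)ᵀ.
Then v_1 = N · v_2 = (-1, 0, 0, 0, 0)ᵀ.

Sanity check: (A − (3)·I) v_1 = (0, 0, 0, 0, 0)ᵀ = 0. ✓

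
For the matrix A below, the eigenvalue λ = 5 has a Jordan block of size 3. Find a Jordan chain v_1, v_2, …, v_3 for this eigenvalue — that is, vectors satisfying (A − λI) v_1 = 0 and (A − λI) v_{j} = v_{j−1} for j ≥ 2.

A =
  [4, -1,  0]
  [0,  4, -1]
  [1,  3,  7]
A Jordan chain for λ = 5 of length 3:
v_1 = (1, -1, 1)ᵀ
v_2 = (-1, 0, 1)ᵀ
v_3 = (1, 0, 0)ᵀ

Let N = A − (5)·I. We want v_3 with N^3 v_3 = 0 but N^2 v_3 ≠ 0; then v_{j-1} := N · v_j for j = 3, …, 2.

Pick v_3 = (1, 0, 0)ᵀ.
Then v_2 = N · v_3 = (-1, 0, 1)ᵀ.
Then v_1 = N · v_2 = (1, -1, 1)ᵀ.

Sanity check: (A − (5)·I) v_1 = (0, 0, 0)ᵀ = 0. ✓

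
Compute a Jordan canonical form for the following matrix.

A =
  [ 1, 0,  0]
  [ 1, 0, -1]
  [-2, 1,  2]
J_3(1)

The characteristic polynomial is
  det(x·I − A) = x^3 - 3*x^2 + 3*x - 1 = (x - 1)^3

Eigenvalues and multiplicities (the geometric multiplicity of λ is n − rank(A − λI), which equals the number of Jordan blocks for λ):
  λ = 1: algebraic multiplicity = 3, geometric multiplicity = 1

Determining the block sizes for each eigenvalue:
  λ = 1: one block (gm = 1), so the single block has size am = 3 → block sizes [3]

Assembling the blocks gives a Jordan form
J =
  [1, 1, 0]
  [0, 1, 1]
  [0, 0, 1]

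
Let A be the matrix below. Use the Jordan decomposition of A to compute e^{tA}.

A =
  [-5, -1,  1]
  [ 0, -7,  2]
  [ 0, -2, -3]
e^{tA} =
  [exp(-5*t), -t*exp(-5*t), t*exp(-5*t)]
  [0, -2*t*exp(-5*t) + exp(-5*t), 2*t*exp(-5*t)]
  [0, -2*t*exp(-5*t), 2*t*exp(-5*t) + exp(-5*t)]

Strategy: write A = P · J · P⁻¹ where J is a Jordan canonical form, so e^{tA} = P · e^{tJ} · P⁻¹, and e^{tJ} can be computed block-by-block.

A has Jordan form
J =
  [-5,  1,  0]
  [ 0, -5,  0]
  [ 0,  0, -5]
(up to reordering of blocks).

Per-block formulas:
  For a 1×1 block at λ = -5: exp(t · [-5]) = [e^(-5t)].
  For a 2×2 Jordan block J_2(-5): exp(t · J_2(-5)) = e^(-5t)·(I + t·N), where N is the 2×2 nilpotent shift.

After assembling e^{tJ} and conjugating by P, we get:

e^{tA} =
  [exp(-5*t), -t*exp(-5*t), t*exp(-5*t)]
  [0, -2*t*exp(-5*t) + exp(-5*t), 2*t*exp(-5*t)]
  [0, -2*t*exp(-5*t), 2*t*exp(-5*t) + exp(-5*t)]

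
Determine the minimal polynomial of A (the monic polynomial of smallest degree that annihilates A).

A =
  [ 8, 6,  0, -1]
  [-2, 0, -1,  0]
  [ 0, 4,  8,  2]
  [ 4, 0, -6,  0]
x^2 - 8*x + 16

The characteristic polynomial is χ_A(x) = (x - 4)^4, so the eigenvalues are known. The minimal polynomial is
  m_A(x) = Π_λ (x − λ)^{k_λ}
where k_λ is the size of the *largest* Jordan block for λ (equivalently, the smallest k with (A − λI)^k v = 0 for every generalised eigenvector v of λ).

  λ = 4: largest Jordan block has size 2, contributing (x − 4)^2

So m_A(x) = (x - 4)^2 = x^2 - 8*x + 16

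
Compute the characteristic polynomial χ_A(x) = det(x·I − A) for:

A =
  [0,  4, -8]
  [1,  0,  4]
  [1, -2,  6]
x^3 - 6*x^2 + 12*x - 8

Expanding det(x·I − A) (e.g. by cofactor expansion or by noting that A is similar to its Jordan form J, which has the same characteristic polynomial as A) gives
  χ_A(x) = x^3 - 6*x^2 + 12*x - 8
which factors as (x - 2)^3. The eigenvalues (with algebraic multiplicities) are λ = 2 with multiplicity 3.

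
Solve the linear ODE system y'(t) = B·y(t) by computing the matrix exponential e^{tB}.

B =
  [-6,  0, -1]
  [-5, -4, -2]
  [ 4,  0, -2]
e^{tB} =
  [-2*t*exp(-4*t) + exp(-4*t), 0, -t*exp(-4*t)]
  [t^2*exp(-4*t) - 5*t*exp(-4*t), exp(-4*t), t^2*exp(-4*t)/2 - 2*t*exp(-4*t)]
  [4*t*exp(-4*t), 0, 2*t*exp(-4*t) + exp(-4*t)]

Strategy: write B = P · J · P⁻¹ where J is a Jordan canonical form, so e^{tB} = P · e^{tJ} · P⁻¹, and e^{tJ} can be computed block-by-block.

B has Jordan form
J =
  [-4,  1,  0]
  [ 0, -4,  1]
  [ 0,  0, -4]
(up to reordering of blocks).

Per-block formulas:
  For a 3×3 Jordan block J_3(-4): exp(t · J_3(-4)) = e^(-4t)·(I + t·N + (t^2/2)·N^2), where N is the 3×3 nilpotent shift.

After assembling e^{tJ} and conjugating by P, we get:

e^{tB} =
  [-2*t*exp(-4*t) + exp(-4*t), 0, -t*exp(-4*t)]
  [t^2*exp(-4*t) - 5*t*exp(-4*t), exp(-4*t), t^2*exp(-4*t)/2 - 2*t*exp(-4*t)]
  [4*t*exp(-4*t), 0, 2*t*exp(-4*t) + exp(-4*t)]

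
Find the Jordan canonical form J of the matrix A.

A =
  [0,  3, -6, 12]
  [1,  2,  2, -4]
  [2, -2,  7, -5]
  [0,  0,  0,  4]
J_2(3) ⊕ J_1(3) ⊕ J_1(4)

The characteristic polynomial is
  det(x·I − A) = x^4 - 13*x^3 + 63*x^2 - 135*x + 108 = (x - 4)*(x - 3)^3

Eigenvalues and multiplicities (the geometric multiplicity of λ is n − rank(A − λI), which equals the number of Jordan blocks for λ):
  λ = 3: algebraic multiplicity = 3, geometric multiplicity = 2
  λ = 4: algebraic multiplicity = 1, geometric multiplicity = 1

Determining the block sizes for each eigenvalue:
  λ = 3: 2 blocks summing to 3 forces exactly one block of size 2 and the rest size 1 → block sizes [2, 1]
  λ = 4: one block (gm = 1), so the single block has size am = 1 → block sizes [1]

Assembling the blocks gives a Jordan form
J =
  [3, 1, 0, 0]
  [0, 3, 0, 0]
  [0, 0, 3, 0]
  [0, 0, 0, 4]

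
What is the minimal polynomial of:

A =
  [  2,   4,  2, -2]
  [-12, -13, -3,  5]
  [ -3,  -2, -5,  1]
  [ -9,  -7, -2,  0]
x^3 + 12*x^2 + 48*x + 64

The characteristic polynomial is χ_A(x) = (x + 4)^4, so the eigenvalues are known. The minimal polynomial is
  m_A(x) = Π_λ (x − λ)^{k_λ}
where k_λ is the size of the *largest* Jordan block for λ (equivalently, the smallest k with (A − λI)^k v = 0 for every generalised eigenvector v of λ).

  λ = -4: largest Jordan block has size 3, contributing (x + 4)^3

So m_A(x) = (x + 4)^3 = x^3 + 12*x^2 + 48*x + 64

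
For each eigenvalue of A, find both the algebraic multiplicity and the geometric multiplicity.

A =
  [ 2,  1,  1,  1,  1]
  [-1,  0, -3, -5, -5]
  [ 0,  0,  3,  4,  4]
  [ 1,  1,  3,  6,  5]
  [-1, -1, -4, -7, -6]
λ = 1: alg = 5, geom = 3

Step 1 — factor the characteristic polynomial to read off the algebraic multiplicities:
  χ_A(x) = (x - 1)^5

Step 2 — compute geometric multiplicities via the rank-nullity identity g(λ) = n − rank(A − λI):
  rank(A − (1)·I) = 2, so dim ker(A − (1)·I) = n − 2 = 3

Summary:
  λ = 1: algebraic multiplicity = 5, geometric multiplicity = 3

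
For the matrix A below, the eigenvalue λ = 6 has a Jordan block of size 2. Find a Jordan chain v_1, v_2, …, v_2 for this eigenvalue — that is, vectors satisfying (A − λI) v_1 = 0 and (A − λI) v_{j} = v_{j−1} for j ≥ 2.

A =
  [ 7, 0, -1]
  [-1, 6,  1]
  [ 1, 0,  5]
A Jordan chain for λ = 6 of length 2:
v_1 = (1, -1, 1)ᵀ
v_2 = (1, 0, 0)ᵀ

Let N = A − (6)·I. We want v_2 with N^2 v_2 = 0 but N^1 v_2 ≠ 0; then v_{j-1} := N · v_j for j = 2, …, 2.

Pick v_2 = (1, 0, 0)ᵀ.
Then v_1 = N · v_2 = (1, -1, 1)ᵀ.

Sanity check: (A − (6)·I) v_1 = (0, 0, 0)ᵀ = 0. ✓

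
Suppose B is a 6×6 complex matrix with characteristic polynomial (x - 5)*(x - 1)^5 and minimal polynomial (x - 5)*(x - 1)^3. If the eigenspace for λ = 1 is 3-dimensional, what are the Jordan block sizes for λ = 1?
Block sizes for λ = 1: [3, 1, 1]

Step 1 — from the characteristic polynomial, algebraic multiplicity of λ = 1 is 5. From dim ker(B − (1)·I) = 3, there are exactly 3 Jordan blocks for λ = 1.
Step 2 — from the minimal polynomial, the factor (x − 1)^3 tells us the largest block for λ = 1 has size 3.
Step 3 — with total size 5, 3 blocks, and largest block 3, the block sizes (in nonincreasing order) are [3, 1, 1].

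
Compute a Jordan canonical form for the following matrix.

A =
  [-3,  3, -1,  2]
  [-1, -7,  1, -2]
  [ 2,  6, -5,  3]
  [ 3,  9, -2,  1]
J_1(-4) ⊕ J_1(-4) ⊕ J_2(-3)

The characteristic polynomial is
  det(x·I − A) = x^4 + 14*x^3 + 73*x^2 + 168*x + 144 = (x + 3)^2*(x + 4)^2

Eigenvalues and multiplicities (the geometric multiplicity of λ is n − rank(A − λI), which equals the number of Jordan blocks for λ):
  λ = -4: algebraic multiplicity = 2, geometric multiplicity = 2
  λ = -3: algebraic multiplicity = 2, geometric multiplicity = 1

Determining the block sizes for each eigenvalue:
  λ = -4: gm = am = 2, so every block has size 1 → block sizes [1, 1]
  λ = -3: one block (gm = 1), so the single block has size am = 2 → block sizes [2]

Assembling the blocks gives a Jordan form
J =
  [-4,  0,  0,  0]
  [ 0, -4,  0,  0]
  [ 0,  0, -3,  1]
  [ 0,  0,  0, -3]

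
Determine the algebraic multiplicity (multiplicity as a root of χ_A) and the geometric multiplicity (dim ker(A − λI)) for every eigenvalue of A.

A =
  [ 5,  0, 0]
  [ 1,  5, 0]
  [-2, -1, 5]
λ = 5: alg = 3, geom = 1

Step 1 — factor the characteristic polynomial to read off the algebraic multiplicities:
  χ_A(x) = (x - 5)^3

Step 2 — compute geometric multiplicities via the rank-nullity identity g(λ) = n − rank(A − λI):
  rank(A − (5)·I) = 2, so dim ker(A − (5)·I) = n − 2 = 1

Summary:
  λ = 5: algebraic multiplicity = 3, geometric multiplicity = 1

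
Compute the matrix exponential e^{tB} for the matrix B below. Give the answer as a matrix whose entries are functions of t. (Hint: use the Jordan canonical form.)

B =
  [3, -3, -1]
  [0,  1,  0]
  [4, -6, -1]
e^{tB} =
  [2*t*exp(t) + exp(t), -3*t*exp(t), -t*exp(t)]
  [0, exp(t), 0]
  [4*t*exp(t), -6*t*exp(t), -2*t*exp(t) + exp(t)]

Strategy: write B = P · J · P⁻¹ where J is a Jordan canonical form, so e^{tB} = P · e^{tJ} · P⁻¹, and e^{tJ} can be computed block-by-block.

B has Jordan form
J =
  [1, 1, 0]
  [0, 1, 0]
  [0, 0, 1]
(up to reordering of blocks).

Per-block formulas:
  For a 2×2 Jordan block J_2(1): exp(t · J_2(1)) = e^(1t)·(I + t·N), where N is the 2×2 nilpotent shift.
  For a 1×1 block at λ = 1: exp(t · [1]) = [e^(1t)].

After assembling e^{tJ} and conjugating by P, we get:

e^{tB} =
  [2*t*exp(t) + exp(t), -3*t*exp(t), -t*exp(t)]
  [0, exp(t), 0]
  [4*t*exp(t), -6*t*exp(t), -2*t*exp(t) + exp(t)]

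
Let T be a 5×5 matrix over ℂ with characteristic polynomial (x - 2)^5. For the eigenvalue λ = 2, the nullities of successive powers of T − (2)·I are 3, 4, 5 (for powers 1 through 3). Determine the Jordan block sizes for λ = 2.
Block sizes for λ = 2: [3, 1, 1]

From the dimensions of kernels of powers, the number of Jordan blocks of size at least j is d_j − d_{j−1} where d_j = dim ker(N^j) (with d_0 = 0). Computing the differences gives [3, 1, 1].
The number of blocks of size exactly k is (#blocks of size ≥ k) − (#blocks of size ≥ k + 1), so the partition is: 2 block(s) of size 1, 1 block(s) of size 3.
In nonincreasing order the block sizes are [3, 1, 1].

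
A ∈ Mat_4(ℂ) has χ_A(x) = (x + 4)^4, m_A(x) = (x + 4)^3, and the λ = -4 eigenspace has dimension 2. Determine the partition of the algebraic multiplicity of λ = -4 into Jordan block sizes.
Block sizes for λ = -4: [3, 1]

Step 1 — from the characteristic polynomial, algebraic multiplicity of λ = -4 is 4. From dim ker(A − (-4)·I) = 2, there are exactly 2 Jordan blocks for λ = -4.
Step 2 — from the minimal polynomial, the factor (x + 4)^3 tells us the largest block for λ = -4 has size 3.
Step 3 — with total size 4, 2 blocks, and largest block 3, the block sizes (in nonincreasing order) are [3, 1].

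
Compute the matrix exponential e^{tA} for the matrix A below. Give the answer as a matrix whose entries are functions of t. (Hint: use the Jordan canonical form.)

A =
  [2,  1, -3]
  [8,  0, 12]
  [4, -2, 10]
e^{tA} =
  [-2*t*exp(4*t) + exp(4*t), t*exp(4*t), -3*t*exp(4*t)]
  [8*t*exp(4*t), -4*t*exp(4*t) + exp(4*t), 12*t*exp(4*t)]
  [4*t*exp(4*t), -2*t*exp(4*t), 6*t*exp(4*t) + exp(4*t)]

Strategy: write A = P · J · P⁻¹ where J is a Jordan canonical form, so e^{tA} = P · e^{tJ} · P⁻¹, and e^{tJ} can be computed block-by-block.

A has Jordan form
J =
  [4, 1, 0]
  [0, 4, 0]
  [0, 0, 4]
(up to reordering of blocks).

Per-block formulas:
  For a 1×1 block at λ = 4: exp(t · [4]) = [e^(4t)].
  For a 2×2 Jordan block J_2(4): exp(t · J_2(4)) = e^(4t)·(I + t·N), where N is the 2×2 nilpotent shift.

After assembling e^{tJ} and conjugating by P, we get:

e^{tA} =
  [-2*t*exp(4*t) + exp(4*t), t*exp(4*t), -3*t*exp(4*t)]
  [8*t*exp(4*t), -4*t*exp(4*t) + exp(4*t), 12*t*exp(4*t)]
  [4*t*exp(4*t), -2*t*exp(4*t), 6*t*exp(4*t) + exp(4*t)]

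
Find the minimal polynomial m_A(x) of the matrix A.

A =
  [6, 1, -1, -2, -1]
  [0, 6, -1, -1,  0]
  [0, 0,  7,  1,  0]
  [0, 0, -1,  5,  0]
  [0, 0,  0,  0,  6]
x^2 - 12*x + 36

The characteristic polynomial is χ_A(x) = (x - 6)^5, so the eigenvalues are known. The minimal polynomial is
  m_A(x) = Π_λ (x − λ)^{k_λ}
where k_λ is the size of the *largest* Jordan block for λ (equivalently, the smallest k with (A − λI)^k v = 0 for every generalised eigenvector v of λ).

  λ = 6: largest Jordan block has size 2, contributing (x − 6)^2

So m_A(x) = (x - 6)^2 = x^2 - 12*x + 36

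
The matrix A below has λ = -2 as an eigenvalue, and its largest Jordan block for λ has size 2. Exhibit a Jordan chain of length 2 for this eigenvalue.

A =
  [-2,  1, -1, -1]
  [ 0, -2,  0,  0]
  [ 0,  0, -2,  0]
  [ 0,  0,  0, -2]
A Jordan chain for λ = -2 of length 2:
v_1 = (1, 0, 0, 0)ᵀ
v_2 = (0, 1, 0, 0)ᵀ

Let N = A − (-2)·I. We want v_2 with N^2 v_2 = 0 but N^1 v_2 ≠ 0; then v_{j-1} := N · v_j for j = 2, …, 2.

Pick v_2 = (0, 1, 0, 0)ᵀ.
Then v_1 = N · v_2 = (1, 0, 0, 0)ᵀ.

Sanity check: (A − (-2)·I) v_1 = (0, 0, 0, 0)ᵀ = 0. ✓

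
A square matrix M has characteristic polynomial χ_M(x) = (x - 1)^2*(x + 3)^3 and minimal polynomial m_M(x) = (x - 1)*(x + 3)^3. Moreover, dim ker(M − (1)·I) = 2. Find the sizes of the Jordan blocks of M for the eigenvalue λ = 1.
Block sizes for λ = 1: [1, 1]

Step 1 — from the characteristic polynomial, algebraic multiplicity of λ = 1 is 2. From dim ker(M − (1)·I) = 2, there are exactly 2 Jordan blocks for λ = 1.
Step 2 — from the minimal polynomial, the factor (x − 1) tells us the largest block for λ = 1 has size 1.
Step 3 — with total size 2, 2 blocks, and largest block 1, the block sizes (in nonincreasing order) are [1, 1].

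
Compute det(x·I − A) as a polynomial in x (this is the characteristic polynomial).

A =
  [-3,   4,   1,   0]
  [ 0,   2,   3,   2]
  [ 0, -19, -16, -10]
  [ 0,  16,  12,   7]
x^4 + 10*x^3 + 36*x^2 + 54*x + 27

Expanding det(x·I − A) (e.g. by cofactor expansion or by noting that A is similar to its Jordan form J, which has the same characteristic polynomial as A) gives
  χ_A(x) = x^4 + 10*x^3 + 36*x^2 + 54*x + 27
which factors as (x + 1)*(x + 3)^3. The eigenvalues (with algebraic multiplicities) are λ = -3 with multiplicity 3, λ = -1 with multiplicity 1.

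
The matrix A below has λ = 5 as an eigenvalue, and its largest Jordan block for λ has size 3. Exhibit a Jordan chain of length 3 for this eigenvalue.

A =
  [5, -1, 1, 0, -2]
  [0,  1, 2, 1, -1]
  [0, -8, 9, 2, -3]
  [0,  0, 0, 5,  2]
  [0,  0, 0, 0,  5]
A Jordan chain for λ = 5 of length 3:
v_1 = (-4, 0, 0, 0, 0)ᵀ
v_2 = (-1, -4, -8, 0, 0)ᵀ
v_3 = (0, 1, 0, 0, 0)ᵀ

Let N = A − (5)·I. We want v_3 with N^3 v_3 = 0 but N^2 v_3 ≠ 0; then v_{j-1} := N · v_j for j = 3, …, 2.

Pick v_3 = (0, 1, 0, 0, 0)ᵀ.
Then v_2 = N · v_3 = (-1, -4, -8, 0, 0)ᵀ.
Then v_1 = N · v_2 = (-4, 0, 0, 0, 0)ᵀ.

Sanity check: (A − (5)·I) v_1 = (0, 0, 0, 0, 0)ᵀ = 0. ✓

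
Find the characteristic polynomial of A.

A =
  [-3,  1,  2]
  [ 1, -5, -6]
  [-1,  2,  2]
x^3 + 6*x^2 + 12*x + 8

Expanding det(x·I − A) (e.g. by cofactor expansion or by noting that A is similar to its Jordan form J, which has the same characteristic polynomial as A) gives
  χ_A(x) = x^3 + 6*x^2 + 12*x + 8
which factors as (x + 2)^3. The eigenvalues (with algebraic multiplicities) are λ = -2 with multiplicity 3.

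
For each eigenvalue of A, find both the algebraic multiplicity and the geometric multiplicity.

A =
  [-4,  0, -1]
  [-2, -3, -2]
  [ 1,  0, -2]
λ = -3: alg = 3, geom = 2

Step 1 — factor the characteristic polynomial to read off the algebraic multiplicities:
  χ_A(x) = (x + 3)^3

Step 2 — compute geometric multiplicities via the rank-nullity identity g(λ) = n − rank(A − λI):
  rank(A − (-3)·I) = 1, so dim ker(A − (-3)·I) = n − 1 = 2

Summary:
  λ = -3: algebraic multiplicity = 3, geometric multiplicity = 2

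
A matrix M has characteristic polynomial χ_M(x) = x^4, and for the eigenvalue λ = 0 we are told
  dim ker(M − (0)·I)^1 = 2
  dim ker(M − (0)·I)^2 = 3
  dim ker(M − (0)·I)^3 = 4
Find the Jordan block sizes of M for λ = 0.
Block sizes for λ = 0: [3, 1]

From the dimensions of kernels of powers, the number of Jordan blocks of size at least j is d_j − d_{j−1} where d_j = dim ker(N^j) (with d_0 = 0). Computing the differences gives [2, 1, 1].
The number of blocks of size exactly k is (#blocks of size ≥ k) − (#blocks of size ≥ k + 1), so the partition is: 1 block(s) of size 1, 1 block(s) of size 3.
In nonincreasing order the block sizes are [3, 1].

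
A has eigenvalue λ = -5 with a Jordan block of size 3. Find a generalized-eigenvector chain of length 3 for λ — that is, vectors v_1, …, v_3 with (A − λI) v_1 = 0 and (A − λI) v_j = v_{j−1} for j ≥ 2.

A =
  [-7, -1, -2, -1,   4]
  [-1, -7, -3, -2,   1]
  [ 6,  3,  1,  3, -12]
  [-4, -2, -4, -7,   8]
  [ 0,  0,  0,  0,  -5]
A Jordan chain for λ = -5 of length 3:
v_1 = (-3, -6, 9, -6, 0)ᵀ
v_2 = (-2, -1, 6, -4, 0)ᵀ
v_3 = (1, 0, 0, 0, 0)ᵀ

Let N = A − (-5)·I. We want v_3 with N^3 v_3 = 0 but N^2 v_3 ≠ 0; then v_{j-1} := N · v_j for j = 3, …, 2.

Pick v_3 = (1, 0, 0, 0, 0)ᵀ.
Then v_2 = N · v_3 = (-2, -1, 6, -4, 0)ᵀ.
Then v_1 = N · v_2 = (-3, -6, 9, -6, 0)ᵀ.

Sanity check: (A − (-5)·I) v_1 = (0, 0, 0, 0, 0)ᵀ = 0. ✓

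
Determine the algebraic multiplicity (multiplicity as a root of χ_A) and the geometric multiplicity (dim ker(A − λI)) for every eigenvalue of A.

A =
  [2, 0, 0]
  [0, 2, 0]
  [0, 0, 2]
λ = 2: alg = 3, geom = 3

Step 1 — factor the characteristic polynomial to read off the algebraic multiplicities:
  χ_A(x) = (x - 2)^3

Step 2 — compute geometric multiplicities via the rank-nullity identity g(λ) = n − rank(A − λI):
  rank(A − (2)·I) = 0, so dim ker(A − (2)·I) = n − 0 = 3

Summary:
  λ = 2: algebraic multiplicity = 3, geometric multiplicity = 3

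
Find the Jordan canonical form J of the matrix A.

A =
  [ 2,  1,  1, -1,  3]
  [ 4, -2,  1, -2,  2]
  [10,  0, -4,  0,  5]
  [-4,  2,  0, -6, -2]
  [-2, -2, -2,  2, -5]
J_3(-4) ⊕ J_1(-4) ⊕ J_1(1)

The characteristic polynomial is
  det(x·I − A) = x^5 + 15*x^4 + 80*x^3 + 160*x^2 - 256 = (x - 1)*(x + 4)^4

Eigenvalues and multiplicities (the geometric multiplicity of λ is n − rank(A − λI), which equals the number of Jordan blocks for λ):
  λ = -4: algebraic multiplicity = 4, geometric multiplicity = 2
  λ = 1: algebraic multiplicity = 1, geometric multiplicity = 1

Determining the block sizes for each eigenvalue:
  λ = -4: with am = 4 and gm = 2, the partition is not yet determined (e.g. several partitions of 4 into 2 parts exist). Let N = A − (-4)·I. Computing rank(N^1) = 3, rank(N^2) = 2, rank(N^3) = 1; the number of blocks of size ≥ j is rank(N^{j−1}) − rank(N^j), giving [2, 1, 1]. So we have 1 block(s) of size 3, 1 block(s) of size 1 → block sizes [3, 1]
  λ = 1: one block (gm = 1), so the single block has size am = 1 → block sizes [1]

Assembling the blocks gives a Jordan form
J =
  [-4,  1,  0,  0, 0]
  [ 0, -4,  1,  0, 0]
  [ 0,  0, -4,  0, 0]
  [ 0,  0,  0, -4, 0]
  [ 0,  0,  0,  0, 1]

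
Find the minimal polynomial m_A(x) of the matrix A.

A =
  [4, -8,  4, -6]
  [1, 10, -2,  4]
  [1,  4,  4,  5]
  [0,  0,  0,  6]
x^2 - 12*x + 36

The characteristic polynomial is χ_A(x) = (x - 6)^4, so the eigenvalues are known. The minimal polynomial is
  m_A(x) = Π_λ (x − λ)^{k_λ}
where k_λ is the size of the *largest* Jordan block for λ (equivalently, the smallest k with (A − λI)^k v = 0 for every generalised eigenvector v of λ).

  λ = 6: largest Jordan block has size 2, contributing (x − 6)^2

So m_A(x) = (x - 6)^2 = x^2 - 12*x + 36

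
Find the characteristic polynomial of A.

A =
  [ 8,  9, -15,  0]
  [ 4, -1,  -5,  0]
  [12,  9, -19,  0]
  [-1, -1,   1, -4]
x^4 + 16*x^3 + 96*x^2 + 256*x + 256

Expanding det(x·I − A) (e.g. by cofactor expansion or by noting that A is similar to its Jordan form J, which has the same characteristic polynomial as A) gives
  χ_A(x) = x^4 + 16*x^3 + 96*x^2 + 256*x + 256
which factors as (x + 4)^4. The eigenvalues (with algebraic multiplicities) are λ = -4 with multiplicity 4.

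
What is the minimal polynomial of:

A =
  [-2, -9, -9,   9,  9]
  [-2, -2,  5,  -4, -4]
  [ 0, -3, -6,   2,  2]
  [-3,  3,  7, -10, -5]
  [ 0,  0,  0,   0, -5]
x^2 + 10*x + 25

The characteristic polynomial is χ_A(x) = (x + 5)^5, so the eigenvalues are known. The minimal polynomial is
  m_A(x) = Π_λ (x − λ)^{k_λ}
where k_λ is the size of the *largest* Jordan block for λ (equivalently, the smallest k with (A − λI)^k v = 0 for every generalised eigenvector v of λ).

  λ = -5: largest Jordan block has size 2, contributing (x + 5)^2

So m_A(x) = (x + 5)^2 = x^2 + 10*x + 25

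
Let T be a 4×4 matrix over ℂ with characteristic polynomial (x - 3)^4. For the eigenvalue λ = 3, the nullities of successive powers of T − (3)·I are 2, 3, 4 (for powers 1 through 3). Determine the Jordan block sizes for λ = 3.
Block sizes for λ = 3: [3, 1]

From the dimensions of kernels of powers, the number of Jordan blocks of size at least j is d_j − d_{j−1} where d_j = dim ker(N^j) (with d_0 = 0). Computing the differences gives [2, 1, 1].
The number of blocks of size exactly k is (#blocks of size ≥ k) − (#blocks of size ≥ k + 1), so the partition is: 1 block(s) of size 1, 1 block(s) of size 3.
In nonincreasing order the block sizes are [3, 1].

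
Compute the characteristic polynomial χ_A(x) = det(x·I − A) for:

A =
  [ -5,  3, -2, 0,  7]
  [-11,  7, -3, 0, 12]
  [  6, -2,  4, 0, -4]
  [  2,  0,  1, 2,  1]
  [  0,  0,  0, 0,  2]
x^5 - 10*x^4 + 40*x^3 - 80*x^2 + 80*x - 32

Expanding det(x·I − A) (e.g. by cofactor expansion or by noting that A is similar to its Jordan form J, which has the same characteristic polynomial as A) gives
  χ_A(x) = x^5 - 10*x^4 + 40*x^3 - 80*x^2 + 80*x - 32
which factors as (x - 2)^5. The eigenvalues (with algebraic multiplicities) are λ = 2 with multiplicity 5.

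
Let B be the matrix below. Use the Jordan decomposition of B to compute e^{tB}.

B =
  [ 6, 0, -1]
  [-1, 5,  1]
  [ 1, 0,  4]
e^{tB} =
  [t*exp(5*t) + exp(5*t), 0, -t*exp(5*t)]
  [-t*exp(5*t), exp(5*t), t*exp(5*t)]
  [t*exp(5*t), 0, -t*exp(5*t) + exp(5*t)]

Strategy: write B = P · J · P⁻¹ where J is a Jordan canonical form, so e^{tB} = P · e^{tJ} · P⁻¹, and e^{tJ} can be computed block-by-block.

B has Jordan form
J =
  [5, 1, 0]
  [0, 5, 0]
  [0, 0, 5]
(up to reordering of blocks).

Per-block formulas:
  For a 2×2 Jordan block J_2(5): exp(t · J_2(5)) = e^(5t)·(I + t·N), where N is the 2×2 nilpotent shift.
  For a 1×1 block at λ = 5: exp(t · [5]) = [e^(5t)].

After assembling e^{tJ} and conjugating by P, we get:

e^{tB} =
  [t*exp(5*t) + exp(5*t), 0, -t*exp(5*t)]
  [-t*exp(5*t), exp(5*t), t*exp(5*t)]
  [t*exp(5*t), 0, -t*exp(5*t) + exp(5*t)]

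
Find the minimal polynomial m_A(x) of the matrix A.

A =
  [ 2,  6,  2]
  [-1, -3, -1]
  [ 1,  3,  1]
x^2

The characteristic polynomial is χ_A(x) = x^3, so the eigenvalues are known. The minimal polynomial is
  m_A(x) = Π_λ (x − λ)^{k_λ}
where k_λ is the size of the *largest* Jordan block for λ (equivalently, the smallest k with (A − λI)^k v = 0 for every generalised eigenvector v of λ).

  λ = 0: largest Jordan block has size 2, contributing (x − 0)^2

So m_A(x) = x^2 = x^2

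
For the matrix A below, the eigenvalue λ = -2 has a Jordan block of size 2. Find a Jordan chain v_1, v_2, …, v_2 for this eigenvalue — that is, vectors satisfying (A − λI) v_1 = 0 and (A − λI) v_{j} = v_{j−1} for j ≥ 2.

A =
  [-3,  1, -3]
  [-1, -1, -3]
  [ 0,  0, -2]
A Jordan chain for λ = -2 of length 2:
v_1 = (-1, -1, 0)ᵀ
v_2 = (1, 0, 0)ᵀ

Let N = A − (-2)·I. We want v_2 with N^2 v_2 = 0 but N^1 v_2 ≠ 0; then v_{j-1} := N · v_j for j = 2, …, 2.

Pick v_2 = (1, 0, 0)ᵀ.
Then v_1 = N · v_2 = (-1, -1, 0)ᵀ.

Sanity check: (A − (-2)·I) v_1 = (0, 0, 0)ᵀ = 0. ✓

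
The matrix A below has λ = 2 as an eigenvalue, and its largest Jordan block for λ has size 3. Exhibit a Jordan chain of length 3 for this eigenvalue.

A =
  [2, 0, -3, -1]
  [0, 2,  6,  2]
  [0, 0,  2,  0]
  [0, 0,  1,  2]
A Jordan chain for λ = 2 of length 3:
v_1 = (-1, 2, 0, 0)ᵀ
v_2 = (-3, 6, 0, 1)ᵀ
v_3 = (0, 0, 1, 0)ᵀ

Let N = A − (2)·I. We want v_3 with N^3 v_3 = 0 but N^2 v_3 ≠ 0; then v_{j-1} := N · v_j for j = 3, …, 2.

Pick v_3 = (0, 0, 1, 0)ᵀ.
Then v_2 = N · v_3 = (-3, 6, 0, 1)ᵀ.
Then v_1 = N · v_2 = (-1, 2, 0, 0)ᵀ.

Sanity check: (A − (2)·I) v_1 = (0, 0, 0, 0)ᵀ = 0. ✓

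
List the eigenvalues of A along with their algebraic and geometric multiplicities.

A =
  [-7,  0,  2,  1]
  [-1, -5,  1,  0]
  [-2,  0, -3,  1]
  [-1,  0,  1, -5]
λ = -5: alg = 4, geom = 2

Step 1 — factor the characteristic polynomial to read off the algebraic multiplicities:
  χ_A(x) = (x + 5)^4

Step 2 — compute geometric multiplicities via the rank-nullity identity g(λ) = n − rank(A − λI):
  rank(A − (-5)·I) = 2, so dim ker(A − (-5)·I) = n − 2 = 2

Summary:
  λ = -5: algebraic multiplicity = 4, geometric multiplicity = 2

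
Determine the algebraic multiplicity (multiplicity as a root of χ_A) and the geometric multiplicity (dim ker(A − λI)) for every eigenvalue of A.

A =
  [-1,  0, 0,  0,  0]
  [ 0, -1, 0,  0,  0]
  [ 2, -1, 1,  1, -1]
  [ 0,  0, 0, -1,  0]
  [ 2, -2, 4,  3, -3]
λ = -1: alg = 5, geom = 3

Step 1 — factor the characteristic polynomial to read off the algebraic multiplicities:
  χ_A(x) = (x + 1)^5

Step 2 — compute geometric multiplicities via the rank-nullity identity g(λ) = n − rank(A − λI):
  rank(A − (-1)·I) = 2, so dim ker(A − (-1)·I) = n − 2 = 3

Summary:
  λ = -1: algebraic multiplicity = 5, geometric multiplicity = 3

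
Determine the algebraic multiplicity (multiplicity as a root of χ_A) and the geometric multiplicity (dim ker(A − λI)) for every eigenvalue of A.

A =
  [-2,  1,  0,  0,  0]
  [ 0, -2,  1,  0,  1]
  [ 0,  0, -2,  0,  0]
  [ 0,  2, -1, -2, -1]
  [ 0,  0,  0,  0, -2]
λ = -2: alg = 5, geom = 3

Step 1 — factor the characteristic polynomial to read off the algebraic multiplicities:
  χ_A(x) = (x + 2)^5

Step 2 — compute geometric multiplicities via the rank-nullity identity g(λ) = n − rank(A − λI):
  rank(A − (-2)·I) = 2, so dim ker(A − (-2)·I) = n − 2 = 3

Summary:
  λ = -2: algebraic multiplicity = 5, geometric multiplicity = 3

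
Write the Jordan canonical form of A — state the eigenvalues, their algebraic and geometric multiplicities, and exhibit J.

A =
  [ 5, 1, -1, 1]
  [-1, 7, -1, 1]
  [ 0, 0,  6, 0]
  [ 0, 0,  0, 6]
J_2(6) ⊕ J_1(6) ⊕ J_1(6)

The characteristic polynomial is
  det(x·I − A) = x^4 - 24*x^3 + 216*x^2 - 864*x + 1296 = (x - 6)^4

Eigenvalues and multiplicities (the geometric multiplicity of λ is n − rank(A − λI), which equals the number of Jordan blocks for λ):
  λ = 6: algebraic multiplicity = 4, geometric multiplicity = 3

Determining the block sizes for each eigenvalue:
  λ = 6: 3 blocks summing to 4 forces exactly one block of size 2 and the rest size 1 → block sizes [2, 1, 1]

Assembling the blocks gives a Jordan form
J =
  [6, 1, 0, 0]
  [0, 6, 0, 0]
  [0, 0, 6, 0]
  [0, 0, 0, 6]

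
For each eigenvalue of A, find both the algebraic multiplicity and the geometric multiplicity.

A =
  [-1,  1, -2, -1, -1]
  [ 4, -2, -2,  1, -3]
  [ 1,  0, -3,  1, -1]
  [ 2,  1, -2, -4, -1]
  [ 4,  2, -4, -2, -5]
λ = -3: alg = 5, geom = 3

Step 1 — factor the characteristic polynomial to read off the algebraic multiplicities:
  χ_A(x) = (x + 3)^5

Step 2 — compute geometric multiplicities via the rank-nullity identity g(λ) = n − rank(A − λI):
  rank(A − (-3)·I) = 2, so dim ker(A − (-3)·I) = n − 2 = 3

Summary:
  λ = -3: algebraic multiplicity = 5, geometric multiplicity = 3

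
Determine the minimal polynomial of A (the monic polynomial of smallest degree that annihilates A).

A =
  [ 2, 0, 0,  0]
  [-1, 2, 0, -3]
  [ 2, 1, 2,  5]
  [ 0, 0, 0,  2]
x^3 - 6*x^2 + 12*x - 8

The characteristic polynomial is χ_A(x) = (x - 2)^4, so the eigenvalues are known. The minimal polynomial is
  m_A(x) = Π_λ (x − λ)^{k_λ}
where k_λ is the size of the *largest* Jordan block for λ (equivalently, the smallest k with (A − λI)^k v = 0 for every generalised eigenvector v of λ).

  λ = 2: largest Jordan block has size 3, contributing (x − 2)^3

So m_A(x) = (x - 2)^3 = x^3 - 6*x^2 + 12*x - 8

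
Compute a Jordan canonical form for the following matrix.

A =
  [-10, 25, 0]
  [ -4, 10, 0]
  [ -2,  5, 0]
J_2(0) ⊕ J_1(0)

The characteristic polynomial is
  det(x·I − A) = x^3

Eigenvalues and multiplicities (the geometric multiplicity of λ is n − rank(A − λI), which equals the number of Jordan blocks for λ):
  λ = 0: algebraic multiplicity = 3, geometric multiplicity = 2

Determining the block sizes for each eigenvalue:
  λ = 0: 2 blocks summing to 3 forces exactly one block of size 2 and the rest size 1 → block sizes [2, 1]

Assembling the blocks gives a Jordan form
J =
  [0, 1, 0]
  [0, 0, 0]
  [0, 0, 0]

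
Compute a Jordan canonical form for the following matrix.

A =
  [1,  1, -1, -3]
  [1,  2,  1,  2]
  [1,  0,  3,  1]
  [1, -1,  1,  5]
J_1(2) ⊕ J_2(3) ⊕ J_1(3)

The characteristic polynomial is
  det(x·I − A) = x^4 - 11*x^3 + 45*x^2 - 81*x + 54 = (x - 3)^3*(x - 2)

Eigenvalues and multiplicities (the geometric multiplicity of λ is n − rank(A − λI), which equals the number of Jordan blocks for λ):
  λ = 2: algebraic multiplicity = 1, geometric multiplicity = 1
  λ = 3: algebraic multiplicity = 3, geometric multiplicity = 2

Determining the block sizes for each eigenvalue:
  λ = 2: one block (gm = 1), so the single block has size am = 1 → block sizes [1]
  λ = 3: 2 blocks summing to 3 forces exactly one block of size 2 and the rest size 1 → block sizes [2, 1]

Assembling the blocks gives a Jordan form
J =
  [2, 0, 0, 0]
  [0, 3, 1, 0]
  [0, 0, 3, 0]
  [0, 0, 0, 3]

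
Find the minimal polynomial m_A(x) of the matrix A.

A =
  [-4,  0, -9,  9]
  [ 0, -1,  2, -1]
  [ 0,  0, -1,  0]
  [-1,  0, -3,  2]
x^3 + 3*x^2 + 3*x + 1

The characteristic polynomial is χ_A(x) = (x + 1)^4, so the eigenvalues are known. The minimal polynomial is
  m_A(x) = Π_λ (x − λ)^{k_λ}
where k_λ is the size of the *largest* Jordan block for λ (equivalently, the smallest k with (A − λI)^k v = 0 for every generalised eigenvector v of λ).

  λ = -1: largest Jordan block has size 3, contributing (x + 1)^3

So m_A(x) = (x + 1)^3 = x^3 + 3*x^2 + 3*x + 1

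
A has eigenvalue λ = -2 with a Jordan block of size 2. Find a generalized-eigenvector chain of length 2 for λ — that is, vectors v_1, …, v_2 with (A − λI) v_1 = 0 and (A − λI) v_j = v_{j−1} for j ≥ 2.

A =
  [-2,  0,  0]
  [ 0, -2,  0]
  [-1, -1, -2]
A Jordan chain for λ = -2 of length 2:
v_1 = (0, 0, -1)ᵀ
v_2 = (1, 0, 0)ᵀ

Let N = A − (-2)·I. We want v_2 with N^2 v_2 = 0 but N^1 v_2 ≠ 0; then v_{j-1} := N · v_j for j = 2, …, 2.

Pick v_2 = (1, 0, 0)ᵀ.
Then v_1 = N · v_2 = (0, 0, -1)ᵀ.

Sanity check: (A − (-2)·I) v_1 = (0, 0, 0)ᵀ = 0. ✓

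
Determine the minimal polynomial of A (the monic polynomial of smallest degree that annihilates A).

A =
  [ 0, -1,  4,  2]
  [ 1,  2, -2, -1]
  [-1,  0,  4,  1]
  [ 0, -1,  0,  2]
x^3 - 6*x^2 + 12*x - 8

The characteristic polynomial is χ_A(x) = (x - 2)^4, so the eigenvalues are known. The minimal polynomial is
  m_A(x) = Π_λ (x − λ)^{k_λ}
where k_λ is the size of the *largest* Jordan block for λ (equivalently, the smallest k with (A − λI)^k v = 0 for every generalised eigenvector v of λ).

  λ = 2: largest Jordan block has size 3, contributing (x − 2)^3

So m_A(x) = (x - 2)^3 = x^3 - 6*x^2 + 12*x - 8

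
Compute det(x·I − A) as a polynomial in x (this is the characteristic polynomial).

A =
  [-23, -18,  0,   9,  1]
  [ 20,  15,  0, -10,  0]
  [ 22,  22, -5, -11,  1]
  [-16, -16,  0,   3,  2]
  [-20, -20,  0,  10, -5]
x^5 + 15*x^4 + 50*x^3 - 250*x^2 - 1875*x - 3125

Expanding det(x·I − A) (e.g. by cofactor expansion or by noting that A is similar to its Jordan form J, which has the same characteristic polynomial as A) gives
  χ_A(x) = x^5 + 15*x^4 + 50*x^3 - 250*x^2 - 1875*x - 3125
which factors as (x - 5)*(x + 5)^4. The eigenvalues (with algebraic multiplicities) are λ = -5 with multiplicity 4, λ = 5 with multiplicity 1.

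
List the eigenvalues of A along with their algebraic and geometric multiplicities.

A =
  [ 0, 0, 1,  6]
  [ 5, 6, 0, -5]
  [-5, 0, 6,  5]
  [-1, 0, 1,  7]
λ = 1: alg = 1, geom = 1; λ = 6: alg = 3, geom = 2

Step 1 — factor the characteristic polynomial to read off the algebraic multiplicities:
  χ_A(x) = (x - 6)^3*(x - 1)

Step 2 — compute geometric multiplicities via the rank-nullity identity g(λ) = n − rank(A − λI):
  rank(A − (1)·I) = 3, so dim ker(A − (1)·I) = n − 3 = 1
  rank(A − (6)·I) = 2, so dim ker(A − (6)·I) = n − 2 = 2

Summary:
  λ = 1: algebraic multiplicity = 1, geometric multiplicity = 1
  λ = 6: algebraic multiplicity = 3, geometric multiplicity = 2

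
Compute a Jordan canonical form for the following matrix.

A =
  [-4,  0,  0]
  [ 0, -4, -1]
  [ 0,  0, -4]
J_2(-4) ⊕ J_1(-4)

The characteristic polynomial is
  det(x·I − A) = x^3 + 12*x^2 + 48*x + 64 = (x + 4)^3

Eigenvalues and multiplicities (the geometric multiplicity of λ is n − rank(A − λI), which equals the number of Jordan blocks for λ):
  λ = -4: algebraic multiplicity = 3, geometric multiplicity = 2

Determining the block sizes for each eigenvalue:
  λ = -4: 2 blocks summing to 3 forces exactly one block of size 2 and the rest size 1 → block sizes [2, 1]

Assembling the blocks gives a Jordan form
J =
  [-4,  1,  0]
  [ 0, -4,  0]
  [ 0,  0, -4]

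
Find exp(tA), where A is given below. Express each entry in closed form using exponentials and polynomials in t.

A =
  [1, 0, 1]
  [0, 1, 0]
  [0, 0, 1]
e^{tA} =
  [exp(t), 0, t*exp(t)]
  [0, exp(t), 0]
  [0, 0, exp(t)]

Strategy: write A = P · J · P⁻¹ where J is a Jordan canonical form, so e^{tA} = P · e^{tJ} · P⁻¹, and e^{tJ} can be computed block-by-block.

A has Jordan form
J =
  [1, 1, 0]
  [0, 1, 0]
  [0, 0, 1]
(up to reordering of blocks).

Per-block formulas:
  For a 1×1 block at λ = 1: exp(t · [1]) = [e^(1t)].
  For a 2×2 Jordan block J_2(1): exp(t · J_2(1)) = e^(1t)·(I + t·N), where N is the 2×2 nilpotent shift.

After assembling e^{tJ} and conjugating by P, we get:

e^{tA} =
  [exp(t), 0, t*exp(t)]
  [0, exp(t), 0]
  [0, 0, exp(t)]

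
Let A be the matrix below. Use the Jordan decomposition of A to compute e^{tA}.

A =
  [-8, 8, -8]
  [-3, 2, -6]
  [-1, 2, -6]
e^{tA} =
  [-4*t*exp(-4*t) + exp(-4*t), 8*t*exp(-4*t), -8*t*exp(-4*t)]
  [-3*t*exp(-4*t), 6*t*exp(-4*t) + exp(-4*t), -6*t*exp(-4*t)]
  [-t*exp(-4*t), 2*t*exp(-4*t), -2*t*exp(-4*t) + exp(-4*t)]

Strategy: write A = P · J · P⁻¹ where J is a Jordan canonical form, so e^{tA} = P · e^{tJ} · P⁻¹, and e^{tJ} can be computed block-by-block.

A has Jordan form
J =
  [-4,  1,  0]
  [ 0, -4,  0]
  [ 0,  0, -4]
(up to reordering of blocks).

Per-block formulas:
  For a 2×2 Jordan block J_2(-4): exp(t · J_2(-4)) = e^(-4t)·(I + t·N), where N is the 2×2 nilpotent shift.
  For a 1×1 block at λ = -4: exp(t · [-4]) = [e^(-4t)].

After assembling e^{tJ} and conjugating by P, we get:

e^{tA} =
  [-4*t*exp(-4*t) + exp(-4*t), 8*t*exp(-4*t), -8*t*exp(-4*t)]
  [-3*t*exp(-4*t), 6*t*exp(-4*t) + exp(-4*t), -6*t*exp(-4*t)]
  [-t*exp(-4*t), 2*t*exp(-4*t), -2*t*exp(-4*t) + exp(-4*t)]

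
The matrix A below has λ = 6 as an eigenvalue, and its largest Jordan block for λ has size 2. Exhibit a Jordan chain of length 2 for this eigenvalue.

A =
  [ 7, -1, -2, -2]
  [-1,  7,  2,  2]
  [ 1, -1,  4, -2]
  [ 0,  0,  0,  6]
A Jordan chain for λ = 6 of length 2:
v_1 = (1, -1, 1, 0)ᵀ
v_2 = (1, 0, 0, 0)ᵀ

Let N = A − (6)·I. We want v_2 with N^2 v_2 = 0 but N^1 v_2 ≠ 0; then v_{j-1} := N · v_j for j = 2, …, 2.

Pick v_2 = (1, 0, 0, 0)ᵀ.
Then v_1 = N · v_2 = (1, -1, 1, 0)ᵀ.

Sanity check: (A − (6)·I) v_1 = (0, 0, 0, 0)ᵀ = 0. ✓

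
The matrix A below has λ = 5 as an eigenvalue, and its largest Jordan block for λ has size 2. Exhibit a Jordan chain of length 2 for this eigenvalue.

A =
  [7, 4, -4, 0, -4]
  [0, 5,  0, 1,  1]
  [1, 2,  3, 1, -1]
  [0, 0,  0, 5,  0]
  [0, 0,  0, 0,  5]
A Jordan chain for λ = 5 of length 2:
v_1 = (2, 0, 1, 0, 0)ᵀ
v_2 = (1, 0, 0, 0, 0)ᵀ

Let N = A − (5)·I. We want v_2 with N^2 v_2 = 0 but N^1 v_2 ≠ 0; then v_{j-1} := N · v_j for j = 2, …, 2.

Pick v_2 = (1, 0, 0, 0, 0)ᵀ.
Then v_1 = N · v_2 = (2, 0, 1, 0, 0)ᵀ.

Sanity check: (A − (5)·I) v_1 = (0, 0, 0, 0, 0)ᵀ = 0. ✓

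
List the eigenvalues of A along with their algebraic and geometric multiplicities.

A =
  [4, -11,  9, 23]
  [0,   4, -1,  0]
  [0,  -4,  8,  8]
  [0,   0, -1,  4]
λ = 4: alg = 2, geom = 1; λ = 6: alg = 2, geom = 1

Step 1 — factor the characteristic polynomial to read off the algebraic multiplicities:
  χ_A(x) = (x - 6)^2*(x - 4)^2

Step 2 — compute geometric multiplicities via the rank-nullity identity g(λ) = n − rank(A − λI):
  rank(A − (4)·I) = 3, so dim ker(A − (4)·I) = n − 3 = 1
  rank(A − (6)·I) = 3, so dim ker(A − (6)·I) = n − 3 = 1

Summary:
  λ = 4: algebraic multiplicity = 2, geometric multiplicity = 1
  λ = 6: algebraic multiplicity = 2, geometric multiplicity = 1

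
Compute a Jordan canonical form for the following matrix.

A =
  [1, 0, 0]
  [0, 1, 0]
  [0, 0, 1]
J_1(1) ⊕ J_1(1) ⊕ J_1(1)

The characteristic polynomial is
  det(x·I − A) = x^3 - 3*x^2 + 3*x - 1 = (x - 1)^3

Eigenvalues and multiplicities (the geometric multiplicity of λ is n − rank(A − λI), which equals the number of Jordan blocks for λ):
  λ = 1: algebraic multiplicity = 3, geometric multiplicity = 3

Determining the block sizes for each eigenvalue:
  λ = 1: gm = am = 3, so every block has size 1 → block sizes [1, 1, 1]

Assembling the blocks gives a Jordan form
J =
  [1, 0, 0]
  [0, 1, 0]
  [0, 0, 1]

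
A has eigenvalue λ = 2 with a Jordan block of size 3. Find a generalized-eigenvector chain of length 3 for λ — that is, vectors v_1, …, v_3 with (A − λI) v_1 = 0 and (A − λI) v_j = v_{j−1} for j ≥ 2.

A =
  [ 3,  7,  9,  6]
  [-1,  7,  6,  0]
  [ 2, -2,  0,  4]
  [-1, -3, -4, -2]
A Jordan chain for λ = 2 of length 3:
v_1 = (6, 6, -4, -2)ᵀ
v_2 = (1, -1, 2, -1)ᵀ
v_3 = (1, 0, 0, 0)ᵀ

Let N = A − (2)·I. We want v_3 with N^3 v_3 = 0 but N^2 v_3 ≠ 0; then v_{j-1} := N · v_j for j = 3, …, 2.

Pick v_3 = (1, 0, 0, 0)ᵀ.
Then v_2 = N · v_3 = (1, -1, 2, -1)ᵀ.
Then v_1 = N · v_2 = (6, 6, -4, -2)ᵀ.

Sanity check: (A − (2)·I) v_1 = (0, 0, 0, 0)ᵀ = 0. ✓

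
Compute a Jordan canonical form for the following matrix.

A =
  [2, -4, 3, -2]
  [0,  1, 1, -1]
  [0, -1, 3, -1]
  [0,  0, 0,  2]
J_3(2) ⊕ J_1(2)

The characteristic polynomial is
  det(x·I − A) = x^4 - 8*x^3 + 24*x^2 - 32*x + 16 = (x - 2)^4

Eigenvalues and multiplicities (the geometric multiplicity of λ is n − rank(A − λI), which equals the number of Jordan blocks for λ):
  λ = 2: algebraic multiplicity = 4, geometric multiplicity = 2

Determining the block sizes for each eigenvalue:
  λ = 2: with am = 4 and gm = 2, the partition is not yet determined (e.g. several partitions of 4 into 2 parts exist). Let N = A − (2)·I. Computing rank(N^1) = 2, rank(N^2) = 1, rank(N^3) = 0; the number of blocks of size ≥ j is rank(N^{j−1}) − rank(N^j), giving [2, 1, 1]. So we have 1 block(s) of size 3, 1 block(s) of size 1 → block sizes [3, 1]

Assembling the blocks gives a Jordan form
J =
  [2, 1, 0, 0]
  [0, 2, 1, 0]
  [0, 0, 2, 0]
  [0, 0, 0, 2]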